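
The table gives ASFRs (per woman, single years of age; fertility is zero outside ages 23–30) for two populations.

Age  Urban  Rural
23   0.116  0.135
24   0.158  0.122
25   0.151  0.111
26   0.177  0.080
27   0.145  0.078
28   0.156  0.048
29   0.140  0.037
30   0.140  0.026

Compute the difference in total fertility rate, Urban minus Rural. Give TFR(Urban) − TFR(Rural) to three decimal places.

0.546

Urban:
  Sum of ASFRs = 0.116 + 0.158 + 0.151 + 0.177 + 0.145 + 0.156 + 0.140 + 0.140 = 1.183
  TFR = 1.183
Rural:
  Sum of ASFRs = 0.135 + 0.122 + 0.111 + 0.080 + 0.078 + 0.048 + 0.037 + 0.026 = 0.637
  TFR = 0.637
Difference = 1.183 − 0.637 = 0.546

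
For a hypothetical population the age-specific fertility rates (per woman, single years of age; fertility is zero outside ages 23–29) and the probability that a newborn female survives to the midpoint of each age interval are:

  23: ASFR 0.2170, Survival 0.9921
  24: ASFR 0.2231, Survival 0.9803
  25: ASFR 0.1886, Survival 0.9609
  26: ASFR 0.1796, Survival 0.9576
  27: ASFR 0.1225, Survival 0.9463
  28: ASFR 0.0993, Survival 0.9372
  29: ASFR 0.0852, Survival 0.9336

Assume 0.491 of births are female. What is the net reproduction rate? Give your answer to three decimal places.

Proportion female at birth = 0.491.
Each age group contributes 1 × ASFR × survival:
  23: 1 × 0.2170 × 0.9921 = 0.21529
  24: 1 × 0.2231 × 0.9803 = 0.21870
  25: 1 × 0.1886 × 0.9609 = 0.18123
  26: 1 × 0.1796 × 0.9576 = 0.17198
  27: 1 × 0.1225 × 0.9463 = 0.11592
  28: 1 × 0.0993 × 0.9372 = 0.09306
  29: 1 × 0.0852 × 0.9336 = 0.07954
Sum = 1.07572
NRR = 0.491 × 1.07572 = 0.52818
An NRR under 1 implies long-run decline under these rates.

0.528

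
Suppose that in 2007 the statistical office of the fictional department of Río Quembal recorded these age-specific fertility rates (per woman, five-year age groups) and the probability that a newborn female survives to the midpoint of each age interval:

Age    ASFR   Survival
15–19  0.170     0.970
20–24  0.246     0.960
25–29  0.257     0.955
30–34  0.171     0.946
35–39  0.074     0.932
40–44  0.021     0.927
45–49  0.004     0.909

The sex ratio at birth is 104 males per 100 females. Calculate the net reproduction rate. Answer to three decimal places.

Proportion female at birth = 100 / (100 + 104) = 0.49020.
Per-age-group product (5 × ASFR × survival probability):
  15–19: 5 × 0.170 × 0.970 = 0.82450
  20–24: 5 × 0.246 × 0.960 = 1.18080
  25–29: 5 × 0.257 × 0.955 = 1.22718
  30–34: 5 × 0.171 × 0.946 = 0.80883
  35–39: 5 × 0.074 × 0.932 = 0.34484
  40–44: 5 × 0.021 × 0.927 = 0.09734
  45–49: 5 × 0.004 × 0.909 = 0.01818
Sum = 4.50167
NRR = 0.49020 × 4.50167 = 2.20672
With NRR above 1 the population is above replacement fertility.

2.207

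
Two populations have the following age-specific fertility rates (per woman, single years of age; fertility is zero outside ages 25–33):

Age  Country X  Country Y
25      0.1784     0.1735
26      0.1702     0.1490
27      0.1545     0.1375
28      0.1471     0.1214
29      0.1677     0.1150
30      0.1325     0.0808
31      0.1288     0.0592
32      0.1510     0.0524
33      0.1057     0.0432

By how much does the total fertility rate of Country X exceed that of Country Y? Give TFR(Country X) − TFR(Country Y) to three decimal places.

0.404

Country X:
  Sum of ASFRs = 0.1784 + 0.1702 + 0.1545 + 0.1471 + 0.1677 + 0.1325 + 0.1288 + 0.1510 + 0.1057 = 1.3359
  TFR = 1.3359
Country Y:
  Sum of ASFRs = 0.1735 + 0.1490 + 0.1375 + 0.1214 + 0.1150 + 0.0808 + 0.0592 + 0.0524 + 0.0432 = 0.9320
  TFR = 0.932
Difference = 1.3359 − 0.932 = 0.4039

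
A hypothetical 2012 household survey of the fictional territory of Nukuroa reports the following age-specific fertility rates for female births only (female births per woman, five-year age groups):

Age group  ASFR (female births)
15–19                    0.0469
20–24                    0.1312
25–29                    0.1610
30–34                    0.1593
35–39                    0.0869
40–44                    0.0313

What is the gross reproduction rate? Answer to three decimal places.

3.083

Sum of female ASFRs = 0.0469 + 0.1312 + 0.1610 + 0.1593 + 0.0869 + 0.0313 = 0.6166
GRR = 5 × 0.6166 = 3.083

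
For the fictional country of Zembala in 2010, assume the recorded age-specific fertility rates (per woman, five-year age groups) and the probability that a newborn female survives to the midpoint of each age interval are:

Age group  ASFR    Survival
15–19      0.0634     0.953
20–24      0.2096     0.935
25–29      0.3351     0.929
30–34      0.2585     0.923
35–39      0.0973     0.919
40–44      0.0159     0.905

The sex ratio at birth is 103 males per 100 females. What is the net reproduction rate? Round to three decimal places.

2.242

Proportion female at birth = 100 / (100 + 103) = 0.49261.
Weighting each age-specific rate by interval width and survival:
  15–19: 5 × 0.0634 × 0.953 = 0.30210
  20–24: 5 × 0.2096 × 0.935 = 0.97988
  25–29: 5 × 0.3351 × 0.929 = 1.55654
  30–34: 5 × 0.2585 × 0.923 = 1.19298
  35–39: 5 × 0.0973 × 0.919 = 0.44709
  40–44: 5 × 0.0159 × 0.905 = 0.07195
Sum = 4.55054
NRR = 0.49261 × 4.55054 = 2.24164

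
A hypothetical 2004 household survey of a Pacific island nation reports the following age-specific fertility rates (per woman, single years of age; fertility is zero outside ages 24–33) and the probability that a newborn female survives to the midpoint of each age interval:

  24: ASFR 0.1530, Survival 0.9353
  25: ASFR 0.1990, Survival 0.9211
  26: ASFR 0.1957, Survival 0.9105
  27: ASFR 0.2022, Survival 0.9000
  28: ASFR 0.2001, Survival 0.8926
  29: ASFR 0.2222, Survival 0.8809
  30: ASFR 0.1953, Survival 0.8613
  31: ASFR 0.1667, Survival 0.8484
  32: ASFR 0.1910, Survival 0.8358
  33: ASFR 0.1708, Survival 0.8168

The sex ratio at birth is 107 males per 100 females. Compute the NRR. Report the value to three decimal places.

0.807

Proportion female at birth = 100 / (100 + 107) = 0.48309.
Survival-weighted fertility by age (1·fₓ·Sₓ):
  24: 1 × 0.1530 × 0.9353 = 0.14310
  25: 1 × 0.1990 × 0.9211 = 0.18330
  26: 1 × 0.1957 × 0.9105 = 0.17818
  27: 1 × 0.2022 × 0.9000 = 0.18198
  28: 1 × 0.2001 × 0.8926 = 0.17861
  29: 1 × 0.2222 × 0.8809 = 0.19574
  30: 1 × 0.1953 × 0.8613 = 0.16821
  31: 1 × 0.1667 × 0.8484 = 0.14143
  32: 1 × 0.1910 × 0.8358 = 0.15964
  33: 1 × 0.1708 × 0.8168 = 0.13951
Sum = 1.66970
NRR = 0.48309 × 1.66970 = 0.80662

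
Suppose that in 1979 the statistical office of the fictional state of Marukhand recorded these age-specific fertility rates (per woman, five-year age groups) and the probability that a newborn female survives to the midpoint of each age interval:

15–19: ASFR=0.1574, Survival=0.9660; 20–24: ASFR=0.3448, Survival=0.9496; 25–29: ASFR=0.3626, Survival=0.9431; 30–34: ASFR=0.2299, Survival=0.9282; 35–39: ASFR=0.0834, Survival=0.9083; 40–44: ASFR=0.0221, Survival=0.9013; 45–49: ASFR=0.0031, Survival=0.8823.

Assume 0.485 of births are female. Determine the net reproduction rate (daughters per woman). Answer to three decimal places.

Proportion female at birth = 0.485.
Survival-weighted fertility by age (5·fₓ·Sₓ):
  15–19: 5 × 0.1574 × 0.9660 = 0.76024
  20–24: 5 × 0.3448 × 0.9496 = 1.63711
  25–29: 5 × 0.3626 × 0.9431 = 1.70984
  30–34: 5 × 0.2299 × 0.9282 = 1.06697
  35–39: 5 × 0.0834 × 0.9083 = 0.37876
  40–44: 5 × 0.0221 × 0.9013 = 0.09959
  45–49: 5 × 0.0031 × 0.8823 = 0.01368
Sum = 5.66619
NRR = 0.485 × 5.66619 = 2.74810

2.748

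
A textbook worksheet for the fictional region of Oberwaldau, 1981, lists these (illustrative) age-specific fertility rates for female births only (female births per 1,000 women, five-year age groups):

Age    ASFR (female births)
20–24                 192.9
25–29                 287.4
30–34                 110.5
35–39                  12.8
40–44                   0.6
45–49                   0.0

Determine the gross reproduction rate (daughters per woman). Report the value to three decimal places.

Sum of female ASFRs = 192.9 + 287.4 + 110.5 + 12.8 + 0.6 + 0.0 = 604.2
GRR = 5 × 604.2 / 1000 = 3.021

3.021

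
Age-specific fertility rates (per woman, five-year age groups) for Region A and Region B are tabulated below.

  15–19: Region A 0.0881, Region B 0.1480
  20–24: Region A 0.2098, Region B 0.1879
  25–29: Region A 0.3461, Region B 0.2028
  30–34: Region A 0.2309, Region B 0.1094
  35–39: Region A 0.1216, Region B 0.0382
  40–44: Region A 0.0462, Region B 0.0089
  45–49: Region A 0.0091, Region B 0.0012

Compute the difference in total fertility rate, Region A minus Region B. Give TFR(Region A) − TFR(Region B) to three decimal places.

1.777

Region A:
  Sum of ASFRs = 0.0881 + 0.2098 + 0.3461 + 0.2309 + 0.1216 + 0.0462 + 0.0091 = 1.0518
  TFR = 5 × 1.0518 = 5.259
Region B:
  Sum of ASFRs = 0.1480 + 0.1879 + 0.2028 + 0.1094 + 0.0382 + 0.0089 + 0.0012 = 0.6964
  TFR = 5 × 0.6964 = 3.482
Difference = 5.259 − 3.482 = 1.777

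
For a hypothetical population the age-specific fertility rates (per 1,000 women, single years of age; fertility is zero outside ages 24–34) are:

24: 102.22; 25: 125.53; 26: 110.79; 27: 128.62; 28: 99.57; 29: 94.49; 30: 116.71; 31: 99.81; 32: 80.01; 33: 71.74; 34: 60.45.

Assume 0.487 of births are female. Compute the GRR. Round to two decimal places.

Proportion female at birth = 0.487.
Sum of ASFRs = 102.22 + 125.53 + 110.79 + 128.62 + 99.57 + 94.49 + 116.71 + 99.81 + 80.01 + 71.74 + 60.45 = 1089.94
TFR = 1089.94 / 1000 = 1.08994
GRR = 0.487 × 1.08994 = 0.53080

0.53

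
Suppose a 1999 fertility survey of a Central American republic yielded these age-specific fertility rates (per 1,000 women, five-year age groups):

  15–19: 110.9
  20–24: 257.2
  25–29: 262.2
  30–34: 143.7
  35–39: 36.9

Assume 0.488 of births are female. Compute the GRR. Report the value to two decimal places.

Proportion female at birth = 0.488.
Sum of ASFRs = 110.9 + 257.2 + 262.2 + 143.7 + 36.9 = 810.9
TFR = 5 × 810.9 / 1000 = 4.0545
GRR = 0.488 × 4.0545 = 1.97860

1.98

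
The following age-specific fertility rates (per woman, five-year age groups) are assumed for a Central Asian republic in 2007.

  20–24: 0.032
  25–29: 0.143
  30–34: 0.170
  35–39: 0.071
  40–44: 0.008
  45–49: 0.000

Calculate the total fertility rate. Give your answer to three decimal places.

2.120

Sum of ASFRs = 0.032 + 0.143 + 0.170 + 0.071 + 0.008 + 0.000 = 0.424
TFR = 5 × 0.424 = 2.12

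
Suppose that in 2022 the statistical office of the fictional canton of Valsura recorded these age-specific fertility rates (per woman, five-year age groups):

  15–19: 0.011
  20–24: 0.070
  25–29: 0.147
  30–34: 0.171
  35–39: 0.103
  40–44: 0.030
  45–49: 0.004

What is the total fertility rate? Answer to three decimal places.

Sum of ASFRs = 0.011 + 0.070 + 0.147 + 0.171 + 0.103 + 0.030 + 0.004 = 0.536
TFR = 5 × 0.536 = 2.68

2.680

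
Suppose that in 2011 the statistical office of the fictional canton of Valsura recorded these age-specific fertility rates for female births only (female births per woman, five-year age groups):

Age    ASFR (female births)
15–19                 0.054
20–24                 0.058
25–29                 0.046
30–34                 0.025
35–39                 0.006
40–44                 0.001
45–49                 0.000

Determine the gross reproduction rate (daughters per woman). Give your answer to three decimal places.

Sum of female ASFRs = 0.054 + 0.058 + 0.046 + 0.025 + 0.006 + 0.001 + 0.000 = 0.190
GRR = 5 × 0.190 = 0.95

0.950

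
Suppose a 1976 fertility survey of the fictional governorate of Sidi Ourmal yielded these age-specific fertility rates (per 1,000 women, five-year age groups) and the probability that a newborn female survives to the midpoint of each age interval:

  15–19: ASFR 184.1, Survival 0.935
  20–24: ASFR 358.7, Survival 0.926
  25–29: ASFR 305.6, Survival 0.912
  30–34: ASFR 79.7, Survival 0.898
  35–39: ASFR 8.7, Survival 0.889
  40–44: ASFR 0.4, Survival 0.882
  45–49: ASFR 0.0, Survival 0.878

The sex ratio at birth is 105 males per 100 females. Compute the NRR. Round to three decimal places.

2.104

Proportion female at birth = 100 / (100 + 105) = 0.48780.
Weighting each age-specific rate by interval width and survival:
  15–19: 5 × 184.1/1000 × 0.935 = 0.86067
  20–24: 5 × 358.7/1000 × 0.926 = 1.66078
  25–29: 5 × 305.6/1000 × 0.912 = 1.39354
  30–34: 5 × 79.7/1000 × 0.898 = 0.35785
  35–39: 5 × 8.7/1000 × 0.889 = 0.03867
  40–44: 5 × 0.4/1000 × 0.882 = 0.00176
  45–49: 5 × 0.0/1000 × 0.878 = 0.00000
Sum = 4.31327
NRR = 0.48780 × 4.31327 = 2.10401
An NRR exceeding 1 indicates intrinsic growth under these rates.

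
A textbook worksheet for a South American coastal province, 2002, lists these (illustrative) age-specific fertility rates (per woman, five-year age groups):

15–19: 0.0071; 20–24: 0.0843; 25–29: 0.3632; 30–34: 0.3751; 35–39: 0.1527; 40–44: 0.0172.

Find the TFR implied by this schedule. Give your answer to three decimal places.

Sum of ASFRs = 0.0071 + 0.0843 + 0.3632 + 0.3751 + 0.1527 + 0.0172 = 0.9996
TFR = 5 × 0.9996 = 4.998

4.998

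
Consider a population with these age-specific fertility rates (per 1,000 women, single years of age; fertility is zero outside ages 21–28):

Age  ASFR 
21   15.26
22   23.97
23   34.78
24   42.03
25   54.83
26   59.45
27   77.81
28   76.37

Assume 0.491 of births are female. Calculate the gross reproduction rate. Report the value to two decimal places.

Proportion female at birth = 0.491.
Sum of ASFRs = 15.26 + 23.97 + 34.78 + 42.03 + 54.83 + 59.45 + 77.81 + 76.37 = 384.50
TFR = 384.50 / 1000 = 0.3845
GRR = 0.491 × 0.3845 = 0.18879

0.19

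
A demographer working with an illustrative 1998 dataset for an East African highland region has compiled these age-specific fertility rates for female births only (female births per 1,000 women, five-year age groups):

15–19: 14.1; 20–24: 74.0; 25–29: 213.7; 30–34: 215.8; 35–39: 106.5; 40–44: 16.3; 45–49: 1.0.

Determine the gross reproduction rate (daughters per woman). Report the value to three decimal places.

3.207

Sum of female ASFRs = 14.1 + 74.0 + 213.7 + 215.8 + 106.5 + 16.3 + 1.0 = 641.4
GRR = 5 × 641.4 / 1000 = 3.207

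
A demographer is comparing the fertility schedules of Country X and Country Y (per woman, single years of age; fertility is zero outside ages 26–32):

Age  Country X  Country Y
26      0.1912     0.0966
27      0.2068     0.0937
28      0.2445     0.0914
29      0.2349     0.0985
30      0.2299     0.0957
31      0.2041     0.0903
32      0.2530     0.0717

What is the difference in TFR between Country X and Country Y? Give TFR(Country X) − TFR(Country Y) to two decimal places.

Country X:
  Sum of ASFRs = 0.1912 + 0.2068 + 0.2445 + 0.2349 + 0.2299 + 0.2041 + 0.2530 = 1.5644
  TFR = 1.5644
Country Y:
  Sum of ASFRs = 0.0966 + 0.0937 + 0.0914 + 0.0985 + 0.0957 + 0.0903 + 0.0717 = 0.6379
  TFR = 0.6379
Difference = 1.5644 − 0.6379 = 0.9265

0.93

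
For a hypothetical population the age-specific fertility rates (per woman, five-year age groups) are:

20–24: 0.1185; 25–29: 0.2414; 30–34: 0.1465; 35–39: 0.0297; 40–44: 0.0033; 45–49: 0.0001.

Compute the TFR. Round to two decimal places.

Sum of ASFRs = 0.1185 + 0.2414 + 0.1465 + 0.0297 + 0.0033 + 0.0001 = 0.5395
TFR = 5 × 0.5395 = 2.6975

2.70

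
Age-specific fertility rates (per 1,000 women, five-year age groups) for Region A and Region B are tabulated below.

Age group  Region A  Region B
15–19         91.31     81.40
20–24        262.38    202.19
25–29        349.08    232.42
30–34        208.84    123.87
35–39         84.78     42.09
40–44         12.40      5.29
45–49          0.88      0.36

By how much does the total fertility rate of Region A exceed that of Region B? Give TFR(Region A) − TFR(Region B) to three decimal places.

1.610

Region A:
  Sum of ASFRs = 91.31 + 262.38 + 349.08 + 208.84 + 84.78 + 12.40 + 0.88 = 1009.67
  TFR = 5 × 1009.67 / 1000 = 5.04835
Region B:
  Sum of ASFRs = 81.40 + 202.19 + 232.42 + 123.87 + 42.09 + 5.29 + 0.36 = 687.62
  TFR = 5 × 687.62 / 1000 = 3.4381
Difference = 5.04835 − 3.4381 = 1.61025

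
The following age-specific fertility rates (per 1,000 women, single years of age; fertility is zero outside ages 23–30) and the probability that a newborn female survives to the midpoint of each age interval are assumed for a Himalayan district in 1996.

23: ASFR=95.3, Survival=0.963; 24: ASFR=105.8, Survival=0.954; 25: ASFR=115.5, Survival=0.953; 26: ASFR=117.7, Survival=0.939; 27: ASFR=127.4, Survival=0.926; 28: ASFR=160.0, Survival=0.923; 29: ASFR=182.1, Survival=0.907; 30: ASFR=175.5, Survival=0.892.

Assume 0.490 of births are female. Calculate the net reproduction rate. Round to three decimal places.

0.490

Proportion female at birth = 0.490.
Each age group contributes 1 × ASFR × survival:
  23: 1 × 95.3/1000 × 0.963 = 0.09177
  24: 1 × 105.8/1000 × 0.954 = 0.10093
  25: 1 × 115.5/1000 × 0.953 = 0.11007
  26: 1 × 117.7/1000 × 0.939 = 0.11052
  27: 1 × 127.4/1000 × 0.926 = 0.11797
  28: 1 × 160.0/1000 × 0.923 = 0.14768
  29: 1 × 182.1/1000 × 0.907 = 0.16516
  30: 1 × 175.5/1000 × 0.892 = 0.15655
Sum = 1.00065
NRR = 0.490 × 1.00065 = 0.49032
An NRR under 1 implies long-run decline under these rates.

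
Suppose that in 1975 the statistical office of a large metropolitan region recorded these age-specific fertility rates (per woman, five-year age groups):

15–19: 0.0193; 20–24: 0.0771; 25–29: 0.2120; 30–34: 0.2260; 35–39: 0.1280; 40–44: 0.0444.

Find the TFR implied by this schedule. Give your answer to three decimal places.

Sum of ASFRs = 0.0193 + 0.0771 + 0.2120 + 0.2260 + 0.1280 + 0.0444 = 0.7068
TFR = 5 × 0.7068 = 3.534

3.534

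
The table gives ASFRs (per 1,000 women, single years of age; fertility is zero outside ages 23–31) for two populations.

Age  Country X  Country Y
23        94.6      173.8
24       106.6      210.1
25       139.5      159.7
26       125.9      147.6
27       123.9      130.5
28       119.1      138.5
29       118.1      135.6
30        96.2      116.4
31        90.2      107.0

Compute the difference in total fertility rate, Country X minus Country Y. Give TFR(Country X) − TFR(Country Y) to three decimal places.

-0.305

Country X:
  Sum of ASFRs = 94.6 + 106.6 + 139.5 + 125.9 + 123.9 + 119.1 + 118.1 + 96.2 + 90.2 = 1014.1
  TFR = 1014.1 / 1000 = 1.0141
Country Y:
  Sum of ASFRs = 173.8 + 210.1 + 159.7 + 147.6 + 130.5 + 138.5 + 135.6 + 116.4 + 107.0 = 1319.2
  TFR = 1319.2 / 1000 = 1.3192
Difference = 1.0141 − 1.3192 = -0.3051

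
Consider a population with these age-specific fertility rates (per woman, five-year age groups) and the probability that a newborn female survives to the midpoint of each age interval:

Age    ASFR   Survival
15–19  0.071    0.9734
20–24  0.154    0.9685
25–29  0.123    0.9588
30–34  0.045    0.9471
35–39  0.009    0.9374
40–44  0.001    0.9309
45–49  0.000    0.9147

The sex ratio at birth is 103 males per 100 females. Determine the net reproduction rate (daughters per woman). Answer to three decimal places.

0.956

Proportion female at birth = 100 / (100 + 103) = 0.49261.
Per-age-group product (5 × ASFR × survival probability):
  15–19: 5 × 0.071 × 0.9734 = 0.34556
  20–24: 5 × 0.154 × 0.9685 = 0.74575
  25–29: 5 × 0.123 × 0.9588 = 0.58966
  30–34: 5 × 0.045 × 0.9471 = 0.21310
  35–39: 5 × 0.009 × 0.9374 = 0.04218
  40–44: 5 × 0.001 × 0.9309 = 0.00465
  45–49: 5 × 0.000 × 0.9147 = 0.00000
Sum = 1.94090
NRR = 0.49261 × 1.94090 = 0.95611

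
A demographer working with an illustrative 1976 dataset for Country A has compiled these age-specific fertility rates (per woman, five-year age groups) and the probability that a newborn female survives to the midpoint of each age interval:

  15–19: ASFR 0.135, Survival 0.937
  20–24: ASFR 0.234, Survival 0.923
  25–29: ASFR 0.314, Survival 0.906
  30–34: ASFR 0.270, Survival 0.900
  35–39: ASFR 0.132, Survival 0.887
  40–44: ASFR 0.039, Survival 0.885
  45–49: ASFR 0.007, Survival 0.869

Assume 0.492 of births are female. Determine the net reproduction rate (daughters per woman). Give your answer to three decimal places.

2.528

Proportion female at birth = 0.492.
Per-age-group product (5 × ASFR × survival probability):
  15–19: 5 × 0.135 × 0.937 = 0.63248
  20–24: 5 × 0.234 × 0.923 = 1.07991
  25–29: 5 × 0.314 × 0.906 = 1.42242
  30–34: 5 × 0.270 × 0.900 = 1.21500
  35–39: 5 × 0.132 × 0.887 = 0.58542
  40–44: 5 × 0.039 × 0.885 = 0.17258
  45–49: 5 × 0.007 × 0.869 = 0.03042
Sum = 5.13823
NRR = 0.492 × 5.13823 = 2.52801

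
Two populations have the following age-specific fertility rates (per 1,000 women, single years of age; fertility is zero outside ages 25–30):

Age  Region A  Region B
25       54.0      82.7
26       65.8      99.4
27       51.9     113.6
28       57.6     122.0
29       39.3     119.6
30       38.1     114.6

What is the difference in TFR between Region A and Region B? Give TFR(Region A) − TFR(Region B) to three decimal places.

-0.345

Region A:
  Sum of ASFRs = 54.0 + 65.8 + 51.9 + 57.6 + 39.3 + 38.1 = 306.7
  TFR = 306.7 / 1000 = 0.3067
Region B:
  Sum of ASFRs = 82.7 + 99.4 + 113.6 + 122.0 + 119.6 + 114.6 = 651.9
  TFR = 651.9 / 1000 = 0.6519
Difference = 0.3067 − 0.6519 = -0.3452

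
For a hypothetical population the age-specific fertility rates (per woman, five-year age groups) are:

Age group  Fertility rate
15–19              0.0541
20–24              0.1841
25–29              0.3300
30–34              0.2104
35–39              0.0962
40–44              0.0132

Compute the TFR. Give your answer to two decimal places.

4.44

Sum of ASFRs = 0.0541 + 0.1841 + 0.3300 + 0.2104 + 0.0962 + 0.0132 = 0.8880
TFR = 5 × 0.8880 = 4.44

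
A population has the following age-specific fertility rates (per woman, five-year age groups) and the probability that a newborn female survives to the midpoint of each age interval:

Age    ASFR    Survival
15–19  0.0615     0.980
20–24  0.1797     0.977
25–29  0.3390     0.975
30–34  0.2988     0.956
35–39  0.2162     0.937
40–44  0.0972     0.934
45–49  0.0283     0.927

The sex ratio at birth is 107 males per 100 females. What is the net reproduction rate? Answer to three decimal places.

Proportion female at birth = 100 / (100 + 107) = 0.48309.
Per-age-group product (5 × ASFR × survival probability):
  15–19: 5 × 0.0615 × 0.980 = 0.30135
  20–24: 5 × 0.1797 × 0.977 = 0.87783
  25–29: 5 × 0.3390 × 0.975 = 1.65263
  30–34: 5 × 0.2988 × 0.956 = 1.42826
  35–39: 5 × 0.2162 × 0.937 = 1.01290
  40–44: 5 × 0.0972 × 0.934 = 0.45392
  45–49: 5 × 0.0283 × 0.927 = 0.13117
Sum = 5.85806
NRR = 0.48309 × 5.85806 = 2.82997

2.830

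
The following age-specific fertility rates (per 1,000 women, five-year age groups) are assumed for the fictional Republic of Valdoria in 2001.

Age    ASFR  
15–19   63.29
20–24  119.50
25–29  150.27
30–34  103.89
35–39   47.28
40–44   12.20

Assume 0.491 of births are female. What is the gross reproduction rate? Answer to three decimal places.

Proportion female at birth = 0.491.
Sum of ASFRs = 63.29 + 119.50 + 150.27 + 103.89 + 47.28 + 12.20 = 496.43
TFR = 5 × 496.43 / 1000 = 2.48215
GRR = 0.491 × 2.48215 = 1.21874

1.219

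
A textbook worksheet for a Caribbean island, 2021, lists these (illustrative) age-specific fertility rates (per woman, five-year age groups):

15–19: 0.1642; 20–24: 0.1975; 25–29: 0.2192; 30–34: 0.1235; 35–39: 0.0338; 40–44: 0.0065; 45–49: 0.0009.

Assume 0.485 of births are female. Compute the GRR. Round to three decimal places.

1.808

Proportion female at birth = 0.485.
Sum of ASFRs = 0.1642 + 0.1975 + 0.2192 + 0.1235 + 0.0338 + 0.0065 + 0.0009 = 0.7456
TFR = 5 × 0.7456 = 3.728
GRR = 0.485 × 3.728 = 1.80808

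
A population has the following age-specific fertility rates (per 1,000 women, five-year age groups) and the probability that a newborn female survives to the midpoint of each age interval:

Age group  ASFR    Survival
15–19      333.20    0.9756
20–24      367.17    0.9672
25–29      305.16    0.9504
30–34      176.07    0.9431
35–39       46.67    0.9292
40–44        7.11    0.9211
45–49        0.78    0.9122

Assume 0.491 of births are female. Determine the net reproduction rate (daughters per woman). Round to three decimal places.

Proportion female at birth = 0.491.
Weighting each age-specific rate by interval width and survival:
  15–19: 5 × 333.20/1000 × 0.9756 = 1.62535
  20–24: 5 × 367.17/1000 × 0.9672 = 1.77563
  25–29: 5 × 305.16/1000 × 0.9504 = 1.45012
  30–34: 5 × 176.07/1000 × 0.9431 = 0.83026
  35–39: 5 × 46.67/1000 × 0.9292 = 0.21683
  40–44: 5 × 7.11/1000 × 0.9211 = 0.03275
  45–49: 5 × 0.78/1000 × 0.9122 = 0.00356
Sum = 5.93450
NRR = 0.491 × 5.93450 = 2.91384

2.914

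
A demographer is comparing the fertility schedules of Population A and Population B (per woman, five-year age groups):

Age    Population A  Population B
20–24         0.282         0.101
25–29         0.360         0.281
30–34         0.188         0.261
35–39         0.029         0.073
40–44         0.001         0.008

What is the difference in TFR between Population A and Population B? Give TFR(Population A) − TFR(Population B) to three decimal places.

Population A:
  Sum of ASFRs = 0.282 + 0.360 + 0.188 + 0.029 + 0.001 = 0.860
  TFR = 5 × 0.860 = 4.3
Population B:
  Sum of ASFRs = 0.101 + 0.281 + 0.261 + 0.073 + 0.008 = 0.724
  TFR = 5 × 0.724 = 3.62
Difference = 4.3 − 3.62 = 0.68

0.680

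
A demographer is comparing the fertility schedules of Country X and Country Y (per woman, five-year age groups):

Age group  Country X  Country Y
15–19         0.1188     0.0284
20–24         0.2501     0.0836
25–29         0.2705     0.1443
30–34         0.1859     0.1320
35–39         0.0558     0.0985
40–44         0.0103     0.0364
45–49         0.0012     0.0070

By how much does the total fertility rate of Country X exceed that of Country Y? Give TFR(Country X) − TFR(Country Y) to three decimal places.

1.812

Country X:
  Sum of ASFRs = 0.1188 + 0.2501 + 0.2705 + 0.1859 + 0.0558 + 0.0103 + 0.0012 = 0.8926
  TFR = 5 × 0.8926 = 4.463
Country Y:
  Sum of ASFRs = 0.0284 + 0.0836 + 0.1443 + 0.1320 + 0.0985 + 0.0364 + 0.0070 = 0.5302
  TFR = 5 × 0.5302 = 2.651
Difference = 4.463 − 2.651 = 1.812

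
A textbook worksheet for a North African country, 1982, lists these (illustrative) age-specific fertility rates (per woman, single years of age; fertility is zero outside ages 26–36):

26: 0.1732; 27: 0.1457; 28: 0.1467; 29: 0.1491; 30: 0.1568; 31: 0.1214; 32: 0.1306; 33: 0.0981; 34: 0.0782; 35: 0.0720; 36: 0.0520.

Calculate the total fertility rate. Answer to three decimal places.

1.324

Sum of ASFRs = 0.1732 + 0.1457 + 0.1467 + 0.1491 + 0.1568 + 0.1214 + 0.1306 + 0.0981 + 0.0782 + 0.0720 + 0.0520 = 1.3238
TFR = 1.3238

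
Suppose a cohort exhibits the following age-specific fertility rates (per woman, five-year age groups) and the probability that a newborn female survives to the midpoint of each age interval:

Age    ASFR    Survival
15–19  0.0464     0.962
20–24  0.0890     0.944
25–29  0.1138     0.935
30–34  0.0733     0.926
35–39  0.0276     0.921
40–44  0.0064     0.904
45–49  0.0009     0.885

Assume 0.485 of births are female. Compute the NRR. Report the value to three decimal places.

0.812

Proportion female at birth = 0.485.
Each age group contributes 5 × ASFR × survival:
  15–19: 5 × 0.0464 × 0.962 = 0.22318
  20–24: 5 × 0.0890 × 0.944 = 0.42008
  25–29: 5 × 0.1138 × 0.935 = 0.53202
  30–34: 5 × 0.0733 × 0.926 = 0.33938
  35–39: 5 × 0.0276 × 0.921 = 0.12710
  40–44: 5 × 0.0064 × 0.904 = 0.02893
  45–49: 5 × 0.0009 × 0.885 = 0.00398
Sum = 1.67467
NRR = 0.485 × 1.67467 = 0.81221
An NRR under 1 implies long-run decline under these rates.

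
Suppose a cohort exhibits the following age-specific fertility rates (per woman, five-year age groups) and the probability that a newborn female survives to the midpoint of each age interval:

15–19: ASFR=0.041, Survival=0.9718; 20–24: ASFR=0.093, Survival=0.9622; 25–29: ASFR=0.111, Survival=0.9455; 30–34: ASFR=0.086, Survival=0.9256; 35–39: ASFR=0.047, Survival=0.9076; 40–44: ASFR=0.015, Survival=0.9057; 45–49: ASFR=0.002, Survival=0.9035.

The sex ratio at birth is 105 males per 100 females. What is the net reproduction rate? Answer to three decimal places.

0.907

Proportion female at birth = 100 / (100 + 105) = 0.48780.
Survival-weighted fertility by age (5·fₓ·Sₓ):
  15–19: 5 × 0.041 × 0.9718 = 0.19922
  20–24: 5 × 0.093 × 0.9622 = 0.44742
  25–29: 5 × 0.111 × 0.9455 = 0.52475
  30–34: 5 × 0.086 × 0.9256 = 0.39801
  35–39: 5 × 0.047 × 0.9076 = 0.21329
  40–44: 5 × 0.015 × 0.9057 = 0.06793
  45–49: 5 × 0.002 × 0.9035 = 0.00904
Sum = 1.85966
NRR = 0.48780 × 1.85966 = 0.90714
An NRR under 1 implies long-run decline under these rates.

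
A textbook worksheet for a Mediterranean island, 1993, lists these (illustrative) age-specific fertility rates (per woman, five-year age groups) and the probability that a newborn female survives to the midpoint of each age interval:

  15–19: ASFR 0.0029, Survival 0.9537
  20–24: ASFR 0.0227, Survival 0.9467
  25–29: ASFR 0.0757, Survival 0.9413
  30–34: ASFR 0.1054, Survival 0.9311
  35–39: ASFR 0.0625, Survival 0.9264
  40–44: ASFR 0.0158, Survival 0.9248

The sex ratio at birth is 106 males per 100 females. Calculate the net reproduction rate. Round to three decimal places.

0.646

Proportion female at birth = 100 / (100 + 106) = 0.48544.
Per-age-group product (5 × ASFR × survival probability):
  15–19: 5 × 0.0029 × 0.9537 = 0.01383
  20–24: 5 × 0.0227 × 0.9467 = 0.10745
  25–29: 5 × 0.0757 × 0.9413 = 0.35628
  30–34: 5 × 0.1054 × 0.9311 = 0.49069
  35–39: 5 × 0.0625 × 0.9264 = 0.28950
  40–44: 5 × 0.0158 × 0.9248 = 0.07306
Sum = 1.33081
NRR = 0.48544 × 1.33081 = 0.64603
With NRR below 1 the population is below replacement fertility.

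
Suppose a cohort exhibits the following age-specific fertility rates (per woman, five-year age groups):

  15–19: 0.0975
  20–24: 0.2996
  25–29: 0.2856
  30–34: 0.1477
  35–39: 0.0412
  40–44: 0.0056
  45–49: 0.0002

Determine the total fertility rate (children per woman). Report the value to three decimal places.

Sum of ASFRs = 0.0975 + 0.2996 + 0.2856 + 0.1477 + 0.0412 + 0.0056 + 0.0002 = 0.8774
TFR = 5 × 0.8774 = 4.387

4.387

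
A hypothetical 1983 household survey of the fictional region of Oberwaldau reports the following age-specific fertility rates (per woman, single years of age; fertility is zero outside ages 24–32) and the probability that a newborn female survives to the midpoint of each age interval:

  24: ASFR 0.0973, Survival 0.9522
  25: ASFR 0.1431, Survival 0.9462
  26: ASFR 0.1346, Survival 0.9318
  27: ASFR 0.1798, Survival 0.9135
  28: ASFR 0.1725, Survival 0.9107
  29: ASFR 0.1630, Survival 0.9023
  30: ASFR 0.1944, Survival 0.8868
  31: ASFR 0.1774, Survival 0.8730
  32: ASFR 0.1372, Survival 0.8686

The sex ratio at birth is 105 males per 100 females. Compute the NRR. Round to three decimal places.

0.619

Proportion female at birth = 100 / (100 + 105) = 0.48780.
Survival-weighted fertility by age (1·fₓ·Sₓ):
  24: 1 × 0.0973 × 0.9522 = 0.09265
  25: 1 × 0.1431 × 0.9462 = 0.13540
  26: 1 × 0.1346 × 0.9318 = 0.12542
  27: 1 × 0.1798 × 0.9135 = 0.16425
  28: 1 × 0.1725 × 0.9107 = 0.15710
  29: 1 × 0.1630 × 0.9023 = 0.14707
  30: 1 × 0.1944 × 0.8868 = 0.17239
  31: 1 × 0.1774 × 0.8730 = 0.15487
  32: 1 × 0.1372 × 0.8686 = 0.11917
Sum = 1.26832
NRR = 0.48780 × 1.26832 = 0.61869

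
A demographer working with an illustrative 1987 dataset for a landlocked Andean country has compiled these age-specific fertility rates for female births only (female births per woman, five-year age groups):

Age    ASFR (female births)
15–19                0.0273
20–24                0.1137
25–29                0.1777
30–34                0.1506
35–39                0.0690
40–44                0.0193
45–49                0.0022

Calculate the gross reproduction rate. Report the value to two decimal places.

2.80

Sum of female ASFRs = 0.0273 + 0.1137 + 0.1777 + 0.1506 + 0.0690 + 0.0193 + 0.0022 = 0.5598
GRR = 5 × 0.5598 = 2.799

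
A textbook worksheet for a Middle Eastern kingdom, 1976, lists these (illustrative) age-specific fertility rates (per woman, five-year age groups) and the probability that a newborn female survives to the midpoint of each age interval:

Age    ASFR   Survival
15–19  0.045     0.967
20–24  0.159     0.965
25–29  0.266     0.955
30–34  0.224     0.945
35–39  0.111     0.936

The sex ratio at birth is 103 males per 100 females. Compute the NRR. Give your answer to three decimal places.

Proportion female at birth = 100 / (100 + 103) = 0.49261.
Per-age-group product (5 × ASFR × survival probability):
  15–19: 5 × 0.045 × 0.967 = 0.21758
  20–24: 5 × 0.159 × 0.965 = 0.76718
  25–29: 5 × 0.266 × 0.955 = 1.27015
  30–34: 5 × 0.224 × 0.945 = 1.05840
  35–39: 5 × 0.111 × 0.936 = 0.51948
Sum = 3.83279
NRR = 0.49261 × 3.83279 = 1.88807
With NRR above 1 the population is above replacement fertility.

1.888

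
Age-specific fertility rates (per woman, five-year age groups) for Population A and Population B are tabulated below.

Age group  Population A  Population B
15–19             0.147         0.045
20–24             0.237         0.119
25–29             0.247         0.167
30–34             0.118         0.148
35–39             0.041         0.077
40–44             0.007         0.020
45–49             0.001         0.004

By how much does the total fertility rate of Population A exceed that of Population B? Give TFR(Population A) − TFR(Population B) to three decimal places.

Population A:
  Sum of ASFRs = 0.147 + 0.237 + 0.247 + 0.118 + 0.041 + 0.007 + 0.001 = 0.798
  TFR = 5 × 0.798 = 3.99
Population B:
  Sum of ASFRs = 0.045 + 0.119 + 0.167 + 0.148 + 0.077 + 0.020 + 0.004 = 0.580
  TFR = 5 × 0.580 = 2.9
Difference = 3.99 − 2.9 = 1.09

1.090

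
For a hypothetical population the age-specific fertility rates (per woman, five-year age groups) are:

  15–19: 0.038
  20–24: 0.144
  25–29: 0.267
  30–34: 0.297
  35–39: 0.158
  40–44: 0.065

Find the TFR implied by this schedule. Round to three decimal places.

4.845

Sum of ASFRs = 0.038 + 0.144 + 0.267 + 0.297 + 0.158 + 0.065 = 0.969
TFR = 5 × 0.969 = 4.845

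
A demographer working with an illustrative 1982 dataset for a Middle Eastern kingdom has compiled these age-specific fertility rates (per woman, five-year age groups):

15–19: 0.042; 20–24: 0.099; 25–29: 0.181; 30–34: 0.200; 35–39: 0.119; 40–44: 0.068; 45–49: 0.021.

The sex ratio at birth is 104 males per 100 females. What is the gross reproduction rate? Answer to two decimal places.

Proportion female at birth = 100 / (100 + 104) = 0.49020.
Sum of ASFRs = 0.042 + 0.099 + 0.181 + 0.200 + 0.119 + 0.068 + 0.021 = 0.730
TFR = 5 × 0.730 = 3.65
GRR = 0.49020 × 3.65 = 1.78923

1.79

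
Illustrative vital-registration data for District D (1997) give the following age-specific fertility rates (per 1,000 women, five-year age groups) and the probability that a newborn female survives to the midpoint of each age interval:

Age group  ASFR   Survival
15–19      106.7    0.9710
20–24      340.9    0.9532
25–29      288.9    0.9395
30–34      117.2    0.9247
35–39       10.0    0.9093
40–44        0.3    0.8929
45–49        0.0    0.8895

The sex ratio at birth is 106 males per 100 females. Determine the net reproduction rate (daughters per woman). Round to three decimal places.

1.985

Proportion female at birth = 100 / (100 + 106) = 0.48544.
Weighting each age-specific rate by interval width and survival:
  15–19: 5 × 106.7/1000 × 0.9710 = 0.51803
  20–24: 5 × 340.9/1000 × 0.9532 = 1.62473
  25–29: 5 × 288.9/1000 × 0.9395 = 1.35711
  30–34: 5 × 117.2/1000 × 0.9247 = 0.54187
  35–39: 5 × 10.0/1000 × 0.9093 = 0.04547
  40–44: 5 × 0.3/1000 × 0.8929 = 0.00134
  45–49: 5 × 0.0/1000 × 0.8895 = 0.00000
Sum = 4.08855
NRR = 0.48544 × 4.08855 = 1.98475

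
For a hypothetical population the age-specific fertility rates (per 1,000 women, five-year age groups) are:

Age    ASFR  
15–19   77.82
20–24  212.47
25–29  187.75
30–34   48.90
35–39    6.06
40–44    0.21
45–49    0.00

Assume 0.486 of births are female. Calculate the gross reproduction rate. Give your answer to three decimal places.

Proportion female at birth = 0.486.
Sum of ASFRs = 77.82 + 212.47 + 187.75 + 48.90 + 6.06 + 0.21 + 0.00 = 533.21
TFR = 5 × 533.21 / 1000 = 2.66605
GRR = 0.486 × 2.66605 = 1.29570

1.296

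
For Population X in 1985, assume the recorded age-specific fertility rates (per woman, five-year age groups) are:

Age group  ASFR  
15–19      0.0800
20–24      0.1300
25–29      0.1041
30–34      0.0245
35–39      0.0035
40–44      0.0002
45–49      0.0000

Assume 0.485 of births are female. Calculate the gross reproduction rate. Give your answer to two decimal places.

0.83

Proportion female at birth = 0.485.
Sum of ASFRs = 0.0800 + 0.1300 + 0.1041 + 0.0245 + 0.0035 + 0.0002 + 0.0000 = 0.3423
TFR = 5 × 0.3423 = 1.7115
GRR = 0.485 × 1.7115 = 0.83008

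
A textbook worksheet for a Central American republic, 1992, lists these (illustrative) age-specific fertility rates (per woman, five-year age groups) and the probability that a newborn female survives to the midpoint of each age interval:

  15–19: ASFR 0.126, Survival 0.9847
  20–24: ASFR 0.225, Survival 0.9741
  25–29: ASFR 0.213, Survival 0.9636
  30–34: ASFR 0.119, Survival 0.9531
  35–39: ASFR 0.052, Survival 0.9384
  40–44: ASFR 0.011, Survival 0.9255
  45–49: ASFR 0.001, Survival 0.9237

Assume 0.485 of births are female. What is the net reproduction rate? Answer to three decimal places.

Proportion female at birth = 0.485.
Weighting each age-specific rate by interval width and survival:
  15–19: 5 × 0.126 × 0.9847 = 0.62036
  20–24: 5 × 0.225 × 0.9741 = 1.09586
  25–29: 5 × 0.213 × 0.9636 = 1.02623
  30–34: 5 × 0.119 × 0.9531 = 0.56709
  35–39: 5 × 0.052 × 0.9384 = 0.24398
  40–44: 5 × 0.011 × 0.9255 = 0.05090
  45–49: 5 × 0.001 × 0.9237 = 0.00462
Sum = 3.60904
NRR = 0.485 × 3.60904 = 1.75038
With NRR above 1 the population is above replacement fertility.

1.750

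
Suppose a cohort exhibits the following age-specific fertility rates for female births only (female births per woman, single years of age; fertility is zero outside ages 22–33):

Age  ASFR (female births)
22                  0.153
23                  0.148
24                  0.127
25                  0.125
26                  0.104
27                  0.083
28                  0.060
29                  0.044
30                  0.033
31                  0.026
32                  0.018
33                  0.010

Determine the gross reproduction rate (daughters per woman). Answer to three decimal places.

Sum of female ASFRs = 0.153 + 0.148 + 0.127 + 0.125 + 0.104 + 0.083 + 0.060 + 0.044 + 0.033 + 0.026 + 0.018 + 0.010 = 0.931
GRR = 0.931

0.931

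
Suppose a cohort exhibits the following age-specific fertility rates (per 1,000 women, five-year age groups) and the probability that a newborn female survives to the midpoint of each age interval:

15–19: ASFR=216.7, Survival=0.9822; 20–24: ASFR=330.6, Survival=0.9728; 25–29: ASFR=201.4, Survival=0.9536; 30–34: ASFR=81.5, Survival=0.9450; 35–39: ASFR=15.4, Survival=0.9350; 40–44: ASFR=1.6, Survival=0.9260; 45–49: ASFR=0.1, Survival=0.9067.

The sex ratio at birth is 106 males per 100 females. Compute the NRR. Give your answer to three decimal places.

Proportion female at birth = 100 / (100 + 106) = 0.48544.
Per-age-group product (5 × ASFR × survival probability):
  15–19: 5 × 216.7/1000 × 0.9822 = 1.06421
  20–24: 5 × 330.6/1000 × 0.9728 = 1.60804
  25–29: 5 × 201.4/1000 × 0.9536 = 0.96028
  30–34: 5 × 81.5/1000 × 0.9450 = 0.38509
  35–39: 5 × 15.4/1000 × 0.9350 = 0.07200
  40–44: 5 × 1.6/1000 × 0.9260 = 0.00741
  45–49: 5 × 0.1/1000 × 0.9067 = 0.00045
Sum = 4.09748
NRR = 0.48544 × 4.09748 = 1.98908

1.989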